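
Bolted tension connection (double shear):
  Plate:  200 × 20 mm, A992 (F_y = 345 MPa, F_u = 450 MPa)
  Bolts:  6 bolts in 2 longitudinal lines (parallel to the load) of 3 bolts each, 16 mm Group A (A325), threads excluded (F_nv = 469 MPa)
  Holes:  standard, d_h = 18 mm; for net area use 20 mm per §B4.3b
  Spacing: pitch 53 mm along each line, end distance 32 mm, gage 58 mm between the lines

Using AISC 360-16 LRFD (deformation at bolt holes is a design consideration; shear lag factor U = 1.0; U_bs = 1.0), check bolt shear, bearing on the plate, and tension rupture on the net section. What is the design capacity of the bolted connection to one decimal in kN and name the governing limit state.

Bolt shear: A_b = π(16)²/4 = 201.06 mm². φR_n = 0.75 × 469 × 201.06 × 6 × 2 = 848.7 kN.
Bearing (20 mm plate, F_u = 450 MPa): end bolts L_c = 32 − 18/2 = 23, R_n = min(1.2×23×20×450, 2.4×16×20×450) = 248.4 kN/bolt; interior L_c = 53 − 18 = 35, R_n = 345.6 kN/bolt. φR_n = 0.75 × (2×248.4 + 4×345.6) = 1409.4 kN.
Tension rupture (net): A_n = (200 − 2×20)×20 = 3200 mm² (U = 1.0, A_e = A_n). φR_n = 0.75 × 450 × 3200 = 1080.0 kN.
Governing: min(848.7, 1409.4, 1080.0) = 848.7 kN → bolt shear.

848.7 kN (bolt shear governs)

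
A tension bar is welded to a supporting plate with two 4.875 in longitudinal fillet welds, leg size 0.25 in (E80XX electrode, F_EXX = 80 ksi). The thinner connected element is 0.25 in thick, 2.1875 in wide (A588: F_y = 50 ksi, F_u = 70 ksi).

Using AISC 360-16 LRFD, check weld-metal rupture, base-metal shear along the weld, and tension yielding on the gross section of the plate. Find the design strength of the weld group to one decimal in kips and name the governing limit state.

Weld metal: throat = 0.707×0.25 = 0.17675 in, L = 2×4.875 = 9.75 in. φR_n = 0.75 × 0.6 × 80 × 0.17675 × 9.75 = 62.0 kips.
Base metal shear (0.25 in plate): yield φR_n = 1.0×0.6×50×0.25×9.75 = 73.1 kips; rupture φR_n = 0.75×0.6×70×0.25×9.75 = 76.8 kips; take 73.1 kips (yield).
Tension yield (gross): A_g = 2.1875×0.25 = 0.54688 in². φR_n = 0.90 × 50 × 0.54688 = 24.6 kips.
Governing: min(62.0, 73.1, 24.6) = 24.6 kips → gross-section yield.

24.6 kips (gross-section yield governs)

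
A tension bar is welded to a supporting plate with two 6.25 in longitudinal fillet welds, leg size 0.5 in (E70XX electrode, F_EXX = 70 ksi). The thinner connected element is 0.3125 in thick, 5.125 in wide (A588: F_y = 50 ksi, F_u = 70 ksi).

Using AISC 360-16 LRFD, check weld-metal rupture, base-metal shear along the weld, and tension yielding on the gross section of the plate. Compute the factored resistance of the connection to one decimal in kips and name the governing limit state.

Weld metal: throat = 0.707×0.5 = 0.3535 in, L = 2×6.25 = 12.5 in. φR_n = 0.75 × 0.6 × 70 × 0.3535 × 12.5 = 139.2 kips.
Base metal shear (0.3125 in plate): yield φR_n = 1.0×0.6×50×0.3125×12.5 = 117.2 kips; rupture φR_n = 0.75×0.6×70×0.3125×12.5 = 123.0 kips; take 117.2 kips (yield).
Tension yield (gross): A_g = 5.125×0.3125 = 1.6016 in². φR_n = 0.90 × 50 × 1.6016 = 72.1 kips.
Governing: min(139.2, 117.2, 72.1) = 72.1 kips → gross-section yield.

72.1 kips (gross-section yield governs)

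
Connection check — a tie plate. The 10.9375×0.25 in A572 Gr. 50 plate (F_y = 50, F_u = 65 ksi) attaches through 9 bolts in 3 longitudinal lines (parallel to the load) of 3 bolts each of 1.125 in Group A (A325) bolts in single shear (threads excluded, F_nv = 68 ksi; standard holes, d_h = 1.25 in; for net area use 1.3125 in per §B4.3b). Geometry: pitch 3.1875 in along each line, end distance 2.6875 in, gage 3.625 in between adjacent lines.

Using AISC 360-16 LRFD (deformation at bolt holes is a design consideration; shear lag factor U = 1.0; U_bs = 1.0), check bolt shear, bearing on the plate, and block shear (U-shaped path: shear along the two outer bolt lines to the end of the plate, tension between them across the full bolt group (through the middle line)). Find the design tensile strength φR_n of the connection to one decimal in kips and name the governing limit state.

Bolt shear: A_b = π(1.125)²/4 = 0.99402 in². φR_n = 0.75 × 68 × 0.99402 × 9 × 1 = 456.3 kips.
Bearing (0.25 in plate, F_u = 65 ksi): end bolts L_c = 2.6875 − 1.25/2 = 2.0625, R_n = min(1.2×2.0625×0.25×65, 2.4×1.125×0.25×65) = 40.219 kips/bolt; interior L_c = 3.1875 − 1.25 = 1.9375, R_n = 37.781 kips/bolt. φR_n = 0.75 × (3×40.219 + 6×37.781) = 260.5 kips.
Block shear: shear path 2×[2.6875+2×3.1875] = 2×9.0625 in, A_gv = 4.5313, A_nv = 2×(9.0625 − 2.5×1.3125)×0.25 = 2.8906 in²; tension across gage: (7.25 − 2×1.3125)×0.25 = 1.1563 in². R_n = min(0.6×65×2.8906, 0.6×50×4.5313) + 1.0×65×1.1563 = min(112.73, 135.94) + 75.16 = 187.89 kips. φR_n = 0.75 × 187.89 = 140.9 kips.
Governing: min(456.3, 260.5, 140.9) = 140.9 kips → block shear.

140.9 kips (block shear governs)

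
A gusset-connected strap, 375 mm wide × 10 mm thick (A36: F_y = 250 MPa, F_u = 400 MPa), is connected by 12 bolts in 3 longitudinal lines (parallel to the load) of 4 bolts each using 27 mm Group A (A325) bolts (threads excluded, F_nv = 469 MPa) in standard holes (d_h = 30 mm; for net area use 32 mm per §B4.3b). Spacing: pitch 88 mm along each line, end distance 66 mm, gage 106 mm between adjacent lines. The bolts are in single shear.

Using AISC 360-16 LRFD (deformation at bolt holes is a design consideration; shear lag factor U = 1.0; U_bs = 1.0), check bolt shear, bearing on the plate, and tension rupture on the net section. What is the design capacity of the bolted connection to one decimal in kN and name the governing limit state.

837.0 kN (net-section rupture governs)

Bolt shear: A_b = π(27)²/4 = 572.56 mm². φR_n = 0.75 × 469 × 572.56 × 12 × 1 = 2416.8 kN.
Bearing (10 mm plate, F_u = 400 MPa): end bolts L_c = 66 − 30/2 = 51, R_n = min(1.2×51×10×400, 2.4×27×10×400) = 244.8 kN/bolt; interior L_c = 88 − 30 = 58, R_n = 259.2 kN/bolt. φR_n = 0.75 × (3×244.8 + 9×259.2) = 2300.4 kN.
Tension rupture (net): A_n = (375 − 3×32)×10 = 2790 mm² (U = 1.0, A_e = A_n). φR_n = 0.75 × 400 × 2790 = 837.0 kN.
Governing: min(2416.8, 2300.4, 837.0) = 837.0 kN → net-section rupture.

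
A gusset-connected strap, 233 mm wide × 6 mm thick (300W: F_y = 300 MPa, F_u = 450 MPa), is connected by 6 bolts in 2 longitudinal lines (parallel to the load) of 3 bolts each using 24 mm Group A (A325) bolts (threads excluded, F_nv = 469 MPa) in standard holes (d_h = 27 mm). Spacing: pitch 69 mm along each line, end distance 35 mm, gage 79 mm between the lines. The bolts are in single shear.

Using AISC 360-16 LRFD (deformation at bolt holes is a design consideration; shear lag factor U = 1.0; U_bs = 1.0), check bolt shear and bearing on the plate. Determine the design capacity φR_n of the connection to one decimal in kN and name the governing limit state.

Bolt shear: A_b = π(24)²/4 = 452.39 mm². φR_n = 0.75 × 469 × 452.39 × 6 × 1 = 954.8 kN.
Bearing (6 mm plate, F_u = 450 MPa): end bolts L_c = 35 − 27/2 = 21.5, R_n = min(1.2×21.5×6×450, 2.4×24×6×450) = 69.66 kN/bolt; interior L_c = 69 − 27 = 42, R_n = 136.08 kN/bolt. φR_n = 0.75 × (2×69.66 + 4×136.08) = 512.7 kN.
Governing: min(954.8, 512.7) = 512.7 kN → bearing.

512.7 kN (bearing governs)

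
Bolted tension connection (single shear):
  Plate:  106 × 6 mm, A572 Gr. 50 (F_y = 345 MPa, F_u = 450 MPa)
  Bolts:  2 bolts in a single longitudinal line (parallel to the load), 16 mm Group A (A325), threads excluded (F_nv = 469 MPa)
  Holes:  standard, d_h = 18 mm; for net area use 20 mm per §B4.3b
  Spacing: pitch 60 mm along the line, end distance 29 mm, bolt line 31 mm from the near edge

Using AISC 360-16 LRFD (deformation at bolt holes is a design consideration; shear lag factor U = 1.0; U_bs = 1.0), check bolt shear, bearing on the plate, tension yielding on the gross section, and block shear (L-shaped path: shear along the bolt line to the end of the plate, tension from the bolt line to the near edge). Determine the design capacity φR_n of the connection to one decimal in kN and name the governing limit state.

114.2 kN (block shear governs)

Bolt shear: A_b = π(16)²/4 = 201.06 mm². φR_n = 0.75 × 469 × 201.06 × 2 × 1 = 141.4 kN.
Bearing (6 mm plate, F_u = 450 MPa): end bolts L_c = 29 − 18/2 = 20, R_n = min(1.2×20×6×450, 2.4×16×6×450) = 64.8 kN/bolt; interior L_c = 60 − 18 = 42, R_n = 103.68 kN/bolt. φR_n = 0.75 × (1×64.8 + 1×103.68) = 126.4 kN.
Tension yield (gross): A_g = 106×6 = 636 mm². φR_n = 0.90 × 345 × 636 = 197.5 kN.
Block shear: shear path 1×[29+1×60] = 1×89 mm, A_gv = 534, A_nv = 1×(89 − 1.5×20)×6 = 354 mm²; tension to near edge: (31 − 0.5×20)×6 = 126 mm². R_n = min(0.6×450×354, 0.6×345×534) + 1.0×450×126 = min(95.58, 110.54) + 56.7 = 152.28 kN. φR_n = 0.75 × 152.28 = 114.2 kN.
Governing: min(141.4, 126.4, 197.5, 114.2) = 114.2 kN → block shear.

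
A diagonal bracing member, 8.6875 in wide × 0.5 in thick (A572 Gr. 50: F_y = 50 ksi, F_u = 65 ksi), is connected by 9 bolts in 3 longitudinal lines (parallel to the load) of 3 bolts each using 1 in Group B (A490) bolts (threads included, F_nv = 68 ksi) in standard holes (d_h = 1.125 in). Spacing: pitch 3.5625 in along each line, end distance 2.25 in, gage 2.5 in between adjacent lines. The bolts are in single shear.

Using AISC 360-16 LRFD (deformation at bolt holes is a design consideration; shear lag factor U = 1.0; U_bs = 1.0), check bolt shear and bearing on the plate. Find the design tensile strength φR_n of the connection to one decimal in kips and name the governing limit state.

360.5 kips (bolt shear governs)

Bolt shear: A_b = π(1)²/4 = 0.7854 in². φR_n = 0.75 × 68 × 0.7854 × 9 × 1 = 360.5 kips.
Bearing (0.5 in plate, F_u = 65 ksi): end bolts L_c = 2.25 − 1.125/2 = 1.6875, R_n = min(1.2×1.6875×0.5×65, 2.4×1×0.5×65) = 65.813 kips/bolt; interior L_c = 3.5625 − 1.125 = 2.4375, R_n = 78 kips/bolt. φR_n = 0.75 × (3×65.813 + 6×78) = 499.1 kips.
Governing: min(360.5, 499.1) = 360.5 kips → bolt shear.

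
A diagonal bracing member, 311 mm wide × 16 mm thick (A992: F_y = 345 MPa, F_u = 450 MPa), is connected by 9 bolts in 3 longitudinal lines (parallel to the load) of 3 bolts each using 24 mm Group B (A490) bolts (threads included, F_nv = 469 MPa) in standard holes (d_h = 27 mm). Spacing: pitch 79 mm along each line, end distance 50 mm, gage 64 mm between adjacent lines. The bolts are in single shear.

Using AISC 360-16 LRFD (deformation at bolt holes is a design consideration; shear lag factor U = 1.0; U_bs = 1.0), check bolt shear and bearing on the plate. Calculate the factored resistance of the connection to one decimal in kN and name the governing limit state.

1432.2 kN (bolt shear governs)

Bolt shear: A_b = π(24)²/4 = 452.39 mm². φR_n = 0.75 × 469 × 452.39 × 9 × 1 = 1432.2 kN.
Bearing (16 mm plate, F_u = 450 MPa): end bolts L_c = 50 − 27/2 = 36.5, R_n = min(1.2×36.5×16×450, 2.4×24×16×450) = 315.36 kN/bolt; interior L_c = 79 − 27 = 52, R_n = 414.72 kN/bolt. φR_n = 0.75 × (3×315.36 + 6×414.72) = 2575.8 kN.
Governing: min(1432.2, 2575.8) = 1432.2 kN → bolt shear.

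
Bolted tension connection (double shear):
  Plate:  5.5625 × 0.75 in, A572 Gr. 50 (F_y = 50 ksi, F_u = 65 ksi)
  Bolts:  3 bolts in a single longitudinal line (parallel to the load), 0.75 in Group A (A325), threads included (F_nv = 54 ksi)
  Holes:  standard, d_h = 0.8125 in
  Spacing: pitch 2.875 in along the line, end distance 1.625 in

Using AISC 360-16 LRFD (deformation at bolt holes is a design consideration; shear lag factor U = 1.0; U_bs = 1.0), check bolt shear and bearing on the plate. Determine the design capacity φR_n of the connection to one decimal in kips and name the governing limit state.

Bolt shear: A_b = π(0.75)²/4 = 0.44179 in². φR_n = 0.75 × 54 × 0.44179 × 3 × 2 = 107.4 kips.
Bearing (0.75 in plate, F_u = 65 ksi): end bolts L_c = 1.625 − 0.8125/2 = 1.21875, R_n = min(1.2×1.21875×0.75×65, 2.4×0.75×0.75×65) = 71.297 kips/bolt; interior L_c = 2.875 − 0.8125 = 2.0625, R_n = 87.75 kips/bolt. φR_n = 0.75 × (1×71.297 + 2×87.75) = 185.1 kips.
Governing: min(107.4, 185.1) = 107.4 kips → bolt shear.

107.4 kips (bolt shear governs)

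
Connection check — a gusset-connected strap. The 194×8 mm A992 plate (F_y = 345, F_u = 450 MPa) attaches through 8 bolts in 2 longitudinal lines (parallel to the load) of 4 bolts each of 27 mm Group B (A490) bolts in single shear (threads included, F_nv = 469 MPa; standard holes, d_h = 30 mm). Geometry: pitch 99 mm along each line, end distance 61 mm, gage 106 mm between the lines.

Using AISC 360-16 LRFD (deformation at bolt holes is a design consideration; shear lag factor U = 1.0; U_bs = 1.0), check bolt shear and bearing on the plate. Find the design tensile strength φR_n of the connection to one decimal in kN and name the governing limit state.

Bolt shear: A_b = π(27)²/4 = 572.56 mm². φR_n = 0.75 × 469 × 572.56 × 8 × 1 = 1611.2 kN.
Bearing (8 mm plate, F_u = 450 MPa): end bolts L_c = 61 − 30/2 = 46, R_n = min(1.2×46×8×450, 2.4×27×8×450) = 198.72 kN/bolt; interior L_c = 99 − 30 = 69, R_n = 233.28 kN/bolt. φR_n = 0.75 × (2×198.72 + 6×233.28) = 1347.8 kN.
Governing: min(1611.2, 1347.8) = 1347.8 kN → bearing.

1347.8 kN (bearing governs)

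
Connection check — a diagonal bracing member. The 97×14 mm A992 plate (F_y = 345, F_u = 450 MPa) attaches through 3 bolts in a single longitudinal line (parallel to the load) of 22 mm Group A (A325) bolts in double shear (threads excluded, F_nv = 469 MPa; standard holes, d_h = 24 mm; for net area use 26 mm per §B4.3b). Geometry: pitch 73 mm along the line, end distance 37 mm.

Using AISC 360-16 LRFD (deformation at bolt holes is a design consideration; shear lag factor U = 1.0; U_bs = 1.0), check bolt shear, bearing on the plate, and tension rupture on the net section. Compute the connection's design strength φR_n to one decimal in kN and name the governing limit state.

335.5 kN (net-section rupture governs)

Bolt shear: A_b = π(22)²/4 = 380.13 mm². φR_n = 0.75 × 469 × 380.13 × 3 × 2 = 802.3 kN.
Bearing (14 mm plate, F_u = 450 MPa): end bolts L_c = 37 − 24/2 = 25, R_n = min(1.2×25×14×450, 2.4×22×14×450) = 189 kN/bolt; interior L_c = 73 − 24 = 49, R_n = 332.64 kN/bolt. φR_n = 0.75 × (1×189 + 2×332.64) = 640.7 kN.
Tension rupture (net): A_n = (97 − 1×26)×14 = 994 mm² (U = 1.0, A_e = A_n). φR_n = 0.75 × 450 × 994 = 335.5 kN.
Governing: min(802.3, 640.7, 335.5) = 335.5 kN → net-section rupture.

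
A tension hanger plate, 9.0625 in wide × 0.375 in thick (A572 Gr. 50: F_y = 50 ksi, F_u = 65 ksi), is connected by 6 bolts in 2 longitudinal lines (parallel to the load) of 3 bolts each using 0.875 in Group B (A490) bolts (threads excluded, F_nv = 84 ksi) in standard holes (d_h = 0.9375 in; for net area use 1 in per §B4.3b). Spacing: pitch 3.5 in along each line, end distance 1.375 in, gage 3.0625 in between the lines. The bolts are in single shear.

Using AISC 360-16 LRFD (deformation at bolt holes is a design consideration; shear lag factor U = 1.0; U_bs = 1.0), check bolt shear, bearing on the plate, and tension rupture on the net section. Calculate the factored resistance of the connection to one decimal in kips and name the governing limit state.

129.1 kips (net-section rupture governs)

Bolt shear: A_b = π(0.875)²/4 = 0.60132 in². φR_n = 0.75 × 84 × 0.60132 × 6 × 1 = 227.3 kips.
Bearing (0.375 in plate, F_u = 65 ksi): end bolts L_c = 1.375 − 0.9375/2 = 0.90625, R_n = min(1.2×0.90625×0.375×65, 2.4×0.875×0.375×65) = 26.508 kips/bolt; interior L_c = 3.5 − 0.9375 = 2.5625, R_n = 51.188 kips/bolt. φR_n = 0.75 × (2×26.508 + 4×51.188) = 193.3 kips.
Tension rupture (net): A_n = (9.0625 − 2×1)×0.375 = 2.6484 in² (U = 1.0, A_e = A_n). φR_n = 0.75 × 65 × 2.6484 = 129.1 kips.
Governing: min(227.3, 193.3, 129.1) = 129.1 kips → net-section rupture.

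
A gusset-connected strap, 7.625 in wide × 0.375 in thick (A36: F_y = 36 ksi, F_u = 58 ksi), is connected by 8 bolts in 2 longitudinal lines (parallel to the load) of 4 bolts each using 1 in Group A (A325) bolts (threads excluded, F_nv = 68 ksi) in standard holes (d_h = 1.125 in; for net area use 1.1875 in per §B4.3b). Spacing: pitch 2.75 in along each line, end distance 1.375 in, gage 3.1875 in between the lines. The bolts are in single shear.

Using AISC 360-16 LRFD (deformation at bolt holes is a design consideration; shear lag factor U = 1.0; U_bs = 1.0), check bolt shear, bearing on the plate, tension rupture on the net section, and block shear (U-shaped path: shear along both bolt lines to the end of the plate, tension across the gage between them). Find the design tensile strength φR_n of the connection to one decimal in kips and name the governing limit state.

Bolt shear: A_b = π(1)²/4 = 0.7854 in². φR_n = 0.75 × 68 × 0.7854 × 8 × 1 = 320.4 kips.
Bearing (0.375 in plate, F_u = 58 ksi): end bolts L_c = 1.375 − 1.125/2 = 0.8125, R_n = min(1.2×0.8125×0.375×58, 2.4×1×0.375×58) = 21.206 kips/bolt; interior L_c = 2.75 − 1.125 = 1.625, R_n = 42.413 kips/bolt. φR_n = 0.75 × (2×21.206 + 6×42.413) = 222.7 kips.
Tension rupture (net): A_n = (7.625 − 2×1.1875)×0.375 = 1.9688 in² (U = 1.0, A_e = A_n). φR_n = 0.75 × 58 × 1.9688 = 85.6 kips.
Block shear: shear path 2×[1.375+3×2.75] = 2×9.625 in, A_gv = 7.2188, A_nv = 2×(9.625 − 3.5×1.1875)×0.375 = 4.1016 in²; tension across gage: (3.1875 − 1×1.1875)×0.375 = 0.75 in². R_n = min(0.6×58×4.1016, 0.6×36×7.2188) + 1.0×58×0.75 = min(142.74, 155.93) + 43.5 = 186.24 kips. φR_n = 0.75 × 186.24 = 139.7 kips.
Governing: min(320.4, 222.7, 85.6, 139.7) = 85.6 kips → net-section rupture.

85.6 kips (net-section rupture governs)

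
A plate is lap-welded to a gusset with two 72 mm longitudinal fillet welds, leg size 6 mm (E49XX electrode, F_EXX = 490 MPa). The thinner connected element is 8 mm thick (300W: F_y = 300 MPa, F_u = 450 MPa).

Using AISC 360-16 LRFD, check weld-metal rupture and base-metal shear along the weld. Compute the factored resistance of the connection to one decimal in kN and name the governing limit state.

Weld metal: throat = 0.707×6 = 4.242 mm, L = 2×72 = 144 mm. φR_n = 0.75 × 0.6 × 490 × 4.242 × 144 = 134.7 kN.
Base metal shear (8 mm plate): yield φR_n = 1.0×0.6×300×8×144 = 207.4 kN; rupture φR_n = 0.75×0.6×450×8×144 = 233.3 kN; take 207.4 kN (yield).
Governing: min(134.7, 207.4) = 134.7 kN → weld metal.

134.7 kN (weld metal governs)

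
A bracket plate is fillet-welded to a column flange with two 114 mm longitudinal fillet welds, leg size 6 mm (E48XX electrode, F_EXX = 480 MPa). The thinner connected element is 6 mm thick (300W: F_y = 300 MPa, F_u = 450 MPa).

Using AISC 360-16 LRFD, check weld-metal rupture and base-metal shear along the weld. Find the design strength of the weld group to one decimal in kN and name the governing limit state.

Weld metal: throat = 0.707×6 = 4.242 mm, L = 2×114 = 228 mm. φR_n = 0.75 × 0.6 × 480 × 4.242 × 228 = 208.9 kN.
Base metal shear (6 mm plate): yield φR_n = 1.0×0.6×300×6×228 = 246.2 kN; rupture φR_n = 0.75×0.6×450×6×228 = 277.0 kN; take 246.2 kN (yield).
Governing: min(208.9, 246.2) = 208.9 kN → weld metal.

208.9 kN (weld metal governs)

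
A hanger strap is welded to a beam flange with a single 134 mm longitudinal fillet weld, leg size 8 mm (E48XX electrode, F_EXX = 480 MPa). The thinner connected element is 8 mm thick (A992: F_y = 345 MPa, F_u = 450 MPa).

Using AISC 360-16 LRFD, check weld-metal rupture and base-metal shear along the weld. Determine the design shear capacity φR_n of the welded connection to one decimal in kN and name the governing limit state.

Weld metal: throat = 0.707×8 = 5.656 mm, L = 134 mm. φR_n = 0.75 × 0.6 × 480 × 5.656 × 134 = 163.7 kN.
Base metal shear (8 mm plate): yield φR_n = 1.0×0.6×345×8×134 = 221.9 kN; rupture φR_n = 0.75×0.6×450×8×134 = 217.1 kN; take 217.1 kN (rupture).
Governing: min(163.7, 217.1) = 163.7 kN → weld metal.

163.7 kN (weld metal governs)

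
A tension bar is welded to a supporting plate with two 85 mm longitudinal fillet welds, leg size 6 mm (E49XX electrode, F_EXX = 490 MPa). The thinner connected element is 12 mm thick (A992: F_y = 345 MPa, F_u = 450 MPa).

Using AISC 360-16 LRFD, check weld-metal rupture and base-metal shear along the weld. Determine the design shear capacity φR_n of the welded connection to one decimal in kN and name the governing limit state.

Weld metal: throat = 0.707×6 = 4.242 mm, L = 2×85 = 170 mm. φR_n = 0.75 × 0.6 × 490 × 4.242 × 170 = 159.0 kN.
Base metal shear (12 mm plate): yield φR_n = 1.0×0.6×345×12×170 = 422.3 kN; rupture φR_n = 0.75×0.6×450×12×170 = 413.1 kN; take 413.1 kN (rupture).
Governing: min(159.0, 413.1) = 159.0 kN → weld metal.

159.0 kN (weld metal governs)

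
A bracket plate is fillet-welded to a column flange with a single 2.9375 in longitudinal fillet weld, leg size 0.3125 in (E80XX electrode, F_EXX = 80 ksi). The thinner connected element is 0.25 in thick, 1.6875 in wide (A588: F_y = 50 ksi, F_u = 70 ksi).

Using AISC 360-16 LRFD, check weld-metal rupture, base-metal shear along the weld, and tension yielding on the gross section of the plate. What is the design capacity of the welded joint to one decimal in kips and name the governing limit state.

Weld metal: throat = 0.707×0.3125 = 0.22094 in, L = 2.9375 in. φR_n = 0.75 × 0.6 × 80 × 0.22094 × 2.9375 = 23.4 kips.
Base metal shear (0.25 in plate): yield φR_n = 1.0×0.6×50×0.25×2.9375 = 22.0 kips; rupture φR_n = 0.75×0.6×70×0.25×2.9375 = 23.1 kips; take 22.0 kips (yield).
Tension yield (gross): A_g = 1.6875×0.25 = 0.42188 in². φR_n = 0.90 × 50 × 0.42188 = 19.0 kips.
Governing: min(23.4, 22.0, 19.0) = 19.0 kips → gross-section yield.

19.0 kips (gross-section yield governs)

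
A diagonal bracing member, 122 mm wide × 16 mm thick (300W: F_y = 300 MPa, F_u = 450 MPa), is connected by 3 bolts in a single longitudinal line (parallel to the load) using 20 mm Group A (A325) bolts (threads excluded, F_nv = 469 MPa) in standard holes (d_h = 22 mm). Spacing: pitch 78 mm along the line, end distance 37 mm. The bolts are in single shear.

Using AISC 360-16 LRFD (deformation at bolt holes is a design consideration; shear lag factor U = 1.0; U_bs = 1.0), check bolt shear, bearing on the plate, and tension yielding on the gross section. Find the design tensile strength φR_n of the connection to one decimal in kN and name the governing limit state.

331.5 kN (bolt shear governs)

Bolt shear: A_b = π(20)²/4 = 314.16 mm². φR_n = 0.75 × 469 × 314.16 × 3 × 1 = 331.5 kN.
Bearing (16 mm plate, F_u = 450 MPa): end bolts L_c = 37 − 22/2 = 26, R_n = min(1.2×26×16×450, 2.4×20×16×450) = 224.64 kN/bolt; interior L_c = 78 − 22 = 56, R_n = 345.6 kN/bolt. φR_n = 0.75 × (1×224.64 + 2×345.6) = 686.9 kN.
Tension yield (gross): A_g = 122×16 = 1952 mm². φR_n = 0.90 × 300 × 1952 = 527.0 kN.
Governing: min(331.5, 686.9, 527.0) = 331.5 kN → bolt shear.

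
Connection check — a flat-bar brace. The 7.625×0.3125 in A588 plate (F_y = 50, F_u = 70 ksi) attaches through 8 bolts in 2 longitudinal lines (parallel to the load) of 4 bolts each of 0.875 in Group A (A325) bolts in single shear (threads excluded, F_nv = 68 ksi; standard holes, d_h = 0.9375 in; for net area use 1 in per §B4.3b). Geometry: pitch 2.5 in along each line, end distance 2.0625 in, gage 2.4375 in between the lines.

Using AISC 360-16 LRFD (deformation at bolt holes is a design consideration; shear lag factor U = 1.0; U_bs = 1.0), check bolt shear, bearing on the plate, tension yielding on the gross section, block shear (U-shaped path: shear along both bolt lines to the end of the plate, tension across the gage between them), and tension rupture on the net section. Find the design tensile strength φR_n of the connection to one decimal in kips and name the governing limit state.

92.3 kips (net-section rupture governs)

Bolt shear: A_b = π(0.875)²/4 = 0.60132 in². φR_n = 0.75 × 68 × 0.60132 × 8 × 1 = 245.3 kips.
Bearing (0.3125 in plate, F_u = 70 ksi): end bolts L_c = 2.0625 − 0.9375/2 = 1.59375, R_n = min(1.2×1.59375×0.3125×70, 2.4×0.875×0.3125×70) = 41.836 kips/bolt; interior L_c = 2.5 − 0.9375 = 1.5625, R_n = 41.016 kips/bolt. φR_n = 0.75 × (2×41.836 + 6×41.016) = 247.3 kips.
Tension yield (gross): A_g = 7.625×0.3125 = 2.3828 in². φR_n = 0.90 × 50 × 2.3828 = 107.2 kips.
Block shear: shear path 2×[2.0625+3×2.5] = 2×9.5625 in, A_gv = 5.9766, A_nv = 2×(9.5625 − 3.5×1)×0.3125 = 3.7891 in²; tension across gage: (2.4375 − 1×1)×0.3125 = 0.44922 in². R_n = min(0.6×70×3.7891, 0.6×50×5.9766) + 1.0×70×0.44922 = min(159.14, 179.3) + 31.445 = 190.59 kips. φR_n = 0.75 × 190.59 = 142.9 kips.
Tension rupture (net): A_n = (7.625 − 2×1)×0.3125 = 1.7578 in² (U = 1.0, A_e = A_n). φR_n = 0.75 × 70 × 1.7578 = 92.3 kips.
Governing: min(245.3, 247.3, 107.2, 142.9, 92.3) = 92.3 kips → net-section rupture.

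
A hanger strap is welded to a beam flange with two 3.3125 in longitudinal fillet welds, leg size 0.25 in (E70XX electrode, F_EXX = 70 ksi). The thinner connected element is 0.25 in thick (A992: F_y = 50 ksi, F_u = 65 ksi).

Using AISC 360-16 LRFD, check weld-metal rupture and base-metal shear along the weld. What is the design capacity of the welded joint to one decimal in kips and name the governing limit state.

36.9 kips (weld metal governs)

Weld metal: throat = 0.707×0.25 = 0.17675 in, L = 2×3.3125 = 6.625 in. φR_n = 0.75 × 0.6 × 70 × 0.17675 × 6.625 = 36.9 kips.
Base metal shear (0.25 in plate): yield φR_n = 1.0×0.6×50×0.25×6.625 = 49.7 kips; rupture φR_n = 0.75×0.6×65×0.25×6.625 = 48.4 kips; take 48.4 kips (rupture).
Governing: min(36.9, 48.4) = 36.9 kips → weld metal.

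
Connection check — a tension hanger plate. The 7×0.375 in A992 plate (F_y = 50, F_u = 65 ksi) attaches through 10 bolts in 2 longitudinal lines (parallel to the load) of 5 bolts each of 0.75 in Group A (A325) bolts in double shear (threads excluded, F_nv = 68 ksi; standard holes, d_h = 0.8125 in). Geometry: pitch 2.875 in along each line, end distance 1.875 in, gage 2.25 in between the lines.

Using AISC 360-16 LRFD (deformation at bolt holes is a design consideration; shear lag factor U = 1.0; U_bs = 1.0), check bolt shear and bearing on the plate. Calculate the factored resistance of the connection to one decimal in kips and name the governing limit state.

327.7 kips (bearing governs)

Bolt shear: A_b = π(0.75)²/4 = 0.44179 in². φR_n = 0.75 × 68 × 0.44179 × 10 × 2 = 450.6 kips.
Bearing (0.375 in plate, F_u = 65 ksi): end bolts L_c = 1.875 − 0.8125/2 = 1.46875, R_n = min(1.2×1.46875×0.375×65, 2.4×0.75×0.375×65) = 42.961 kips/bolt; interior L_c = 2.875 − 0.8125 = 2.0625, R_n = 43.875 kips/bolt. φR_n = 0.75 × (2×42.961 + 8×43.875) = 327.7 kips.
Governing: min(450.6, 327.7) = 327.7 kips → bearing.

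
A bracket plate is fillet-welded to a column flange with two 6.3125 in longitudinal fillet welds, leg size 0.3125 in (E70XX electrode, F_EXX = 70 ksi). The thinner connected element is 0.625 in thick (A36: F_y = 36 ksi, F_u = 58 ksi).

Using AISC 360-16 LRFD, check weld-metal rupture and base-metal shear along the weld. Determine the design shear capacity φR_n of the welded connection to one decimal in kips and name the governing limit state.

87.9 kips (weld metal governs)

Weld metal: throat = 0.707×0.3125 = 0.22094 in, L = 2×6.3125 = 12.625 in. φR_n = 0.75 × 0.6 × 70 × 0.22094 × 12.625 = 87.9 kips.
Base metal shear (0.625 in plate): yield φR_n = 1.0×0.6×36×0.625×12.625 = 170.4 kips; rupture φR_n = 0.75×0.6×58×0.625×12.625 = 205.9 kips; take 170.4 kips (yield).
Governing: min(87.9, 170.4) = 87.9 kips → weld metal.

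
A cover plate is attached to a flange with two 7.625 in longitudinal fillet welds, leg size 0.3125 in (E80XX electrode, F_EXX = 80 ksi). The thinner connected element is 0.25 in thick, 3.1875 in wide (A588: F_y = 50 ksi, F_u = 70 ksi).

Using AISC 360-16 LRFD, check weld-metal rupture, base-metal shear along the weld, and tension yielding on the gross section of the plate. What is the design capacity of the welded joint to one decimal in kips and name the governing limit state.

35.9 kips (gross-section yield governs)

Weld metal: throat = 0.707×0.3125 = 0.22094 in, L = 2×7.625 = 15.25 in. φR_n = 0.75 × 0.6 × 80 × 0.22094 × 15.25 = 121.3 kips.
Base metal shear (0.25 in plate): yield φR_n = 1.0×0.6×50×0.25×15.25 = 114.4 kips; rupture φR_n = 0.75×0.6×70×0.25×15.25 = 120.1 kips; take 114.4 kips (yield).
Tension yield (gross): A_g = 3.1875×0.25 = 0.79688 in². φR_n = 0.90 × 50 × 0.79688 = 35.9 kips.
Governing: min(121.3, 114.4, 35.9) = 35.9 kips → gross-section yield.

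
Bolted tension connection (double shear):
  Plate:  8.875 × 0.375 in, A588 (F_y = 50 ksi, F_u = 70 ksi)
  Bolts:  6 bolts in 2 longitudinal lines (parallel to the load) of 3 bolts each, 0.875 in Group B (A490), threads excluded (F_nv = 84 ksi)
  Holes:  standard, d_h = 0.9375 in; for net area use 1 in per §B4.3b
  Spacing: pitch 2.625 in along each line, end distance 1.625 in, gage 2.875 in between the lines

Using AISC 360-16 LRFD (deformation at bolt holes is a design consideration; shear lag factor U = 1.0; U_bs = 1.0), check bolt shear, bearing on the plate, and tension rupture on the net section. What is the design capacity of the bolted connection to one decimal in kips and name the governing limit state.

Bolt shear: A_b = π(0.875)²/4 = 0.60132 in². φR_n = 0.75 × 84 × 0.60132 × 6 × 2 = 454.6 kips.
Bearing (0.375 in plate, F_u = 70 ksi): end bolts L_c = 1.625 − 0.9375/2 = 1.15625, R_n = min(1.2×1.15625×0.375×70, 2.4×0.875×0.375×70) = 36.422 kips/bolt; interior L_c = 2.625 − 0.9375 = 1.6875, R_n = 53.156 kips/bolt. φR_n = 0.75 × (2×36.422 + 4×53.156) = 214.1 kips.
Tension rupture (net): A_n = (8.875 − 2×1)×0.375 = 2.5781 in² (U = 1.0, A_e = A_n). φR_n = 0.75 × 70 × 2.5781 = 135.4 kips.
Governing: min(454.6, 214.1, 135.4) = 135.4 kips → net-section rupture.

135.4 kips (net-section rupture governs)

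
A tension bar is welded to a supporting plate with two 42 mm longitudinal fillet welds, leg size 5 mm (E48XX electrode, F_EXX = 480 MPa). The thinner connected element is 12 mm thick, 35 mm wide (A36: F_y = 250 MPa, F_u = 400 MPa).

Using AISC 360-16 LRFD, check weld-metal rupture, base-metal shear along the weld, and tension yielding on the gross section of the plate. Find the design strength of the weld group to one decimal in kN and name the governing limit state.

Weld metal: throat = 0.707×5 = 3.535 mm, L = 2×42 = 84 mm. φR_n = 0.75 × 0.6 × 480 × 3.535 × 84 = 64.1 kN.
Base metal shear (12 mm plate): yield φR_n = 1.0×0.6×250×12×84 = 151.2 kN; rupture φR_n = 0.75×0.6×400×12×84 = 181.4 kN; take 151.2 kN (yield).
Tension yield (gross): A_g = 35×12 = 420 mm². φR_n = 0.90 × 250 × 420 = 94.5 kN.
Governing: min(64.1, 151.2, 94.5) = 64.1 kN → weld metal.

64.1 kN (weld metal governs)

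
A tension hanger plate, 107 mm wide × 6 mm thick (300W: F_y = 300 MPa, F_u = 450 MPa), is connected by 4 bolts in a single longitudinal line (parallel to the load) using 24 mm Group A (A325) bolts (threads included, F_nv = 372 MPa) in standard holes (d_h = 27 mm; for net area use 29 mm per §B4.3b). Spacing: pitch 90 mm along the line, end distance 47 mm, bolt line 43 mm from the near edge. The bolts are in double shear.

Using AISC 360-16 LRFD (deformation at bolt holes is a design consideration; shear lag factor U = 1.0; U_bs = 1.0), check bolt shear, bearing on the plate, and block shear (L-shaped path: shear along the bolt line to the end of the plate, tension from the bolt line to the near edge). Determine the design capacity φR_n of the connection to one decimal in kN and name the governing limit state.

Bolt shear: A_b = π(24)²/4 = 452.39 mm². φR_n = 0.75 × 372 × 452.39 × 4 × 2 = 1009.7 kN.
Bearing (6 mm plate, F_u = 450 MPa): end bolts L_c = 47 − 27/2 = 33.5, R_n = min(1.2×33.5×6×450, 2.4×24×6×450) = 108.54 kN/bolt; interior L_c = 90 − 27 = 63, R_n = 155.52 kN/bolt. φR_n = 0.75 × (1×108.54 + 3×155.52) = 431.3 kN.
Block shear: shear path 1×[47+3×90] = 1×317 mm, A_gv = 1902, A_nv = 1×(317 − 3.5×29)×6 = 1293 mm²; tension to near edge: (43 − 0.5×29)×6 = 171 mm². R_n = min(0.6×450×1293, 0.6×300×1902) + 1.0×450×171 = min(349.11, 342.36) + 76.95 = 419.31 kN. φR_n = 0.75 × 419.31 = 314.5 kN.
Governing: min(1009.7, 431.3, 314.5) = 314.5 kN → block shear.

314.5 kN (block shear governs)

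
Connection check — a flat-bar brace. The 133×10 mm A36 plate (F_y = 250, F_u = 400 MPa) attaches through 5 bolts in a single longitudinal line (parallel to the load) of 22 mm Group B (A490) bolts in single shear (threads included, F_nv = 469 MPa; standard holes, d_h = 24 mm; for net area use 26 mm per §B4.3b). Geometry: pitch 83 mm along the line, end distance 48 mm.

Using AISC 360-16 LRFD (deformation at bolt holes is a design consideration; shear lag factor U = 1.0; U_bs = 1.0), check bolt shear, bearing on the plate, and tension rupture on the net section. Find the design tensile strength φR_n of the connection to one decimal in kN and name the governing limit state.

321.0 kN (net-section rupture governs)

Bolt shear: A_b = π(22)²/4 = 380.13 mm². φR_n = 0.75 × 469 × 380.13 × 5 × 1 = 668.6 kN.
Bearing (10 mm plate, F_u = 400 MPa): end bolts L_c = 48 − 24/2 = 36, R_n = min(1.2×36×10×400, 2.4×22×10×400) = 172.8 kN/bolt; interior L_c = 83 − 24 = 59, R_n = 211.2 kN/bolt. φR_n = 0.75 × (1×172.8 + 4×211.2) = 763.2 kN.
Tension rupture (net): A_n = (133 − 1×26)×10 = 1070 mm² (U = 1.0, A_e = A_n). φR_n = 0.75 × 400 × 1070 = 321.0 kN.
Governing: min(668.6, 763.2, 321.0) = 321.0 kN → net-section rupture.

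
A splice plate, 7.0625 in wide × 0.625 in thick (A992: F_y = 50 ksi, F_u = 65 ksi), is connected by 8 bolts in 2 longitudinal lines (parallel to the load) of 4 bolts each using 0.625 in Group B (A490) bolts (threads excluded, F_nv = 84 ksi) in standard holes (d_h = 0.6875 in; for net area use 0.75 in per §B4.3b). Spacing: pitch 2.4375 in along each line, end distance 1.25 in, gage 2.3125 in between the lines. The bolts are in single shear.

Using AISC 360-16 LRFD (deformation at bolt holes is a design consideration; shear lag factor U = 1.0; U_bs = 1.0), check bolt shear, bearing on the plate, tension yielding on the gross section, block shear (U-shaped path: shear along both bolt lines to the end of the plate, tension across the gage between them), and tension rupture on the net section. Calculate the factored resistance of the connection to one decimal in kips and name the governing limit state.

154.6 kips (bolt shear governs)

Bolt shear: A_b = π(0.625)²/4 = 0.3068 in². φR_n = 0.75 × 84 × 0.3068 × 8 × 1 = 154.6 kips.
Bearing (0.625 in plate, F_u = 65 ksi): end bolts L_c = 1.25 − 0.6875/2 = 0.90625, R_n = min(1.2×0.90625×0.625×65, 2.4×0.625×0.625×65) = 44.18 kips/bolt; interior L_c = 2.4375 − 0.6875 = 1.75, R_n = 60.938 kips/bolt. φR_n = 0.75 × (2×44.18 + 6×60.938) = 340.5 kips.
Tension yield (gross): A_g = 7.0625×0.625 = 4.4141 in². φR_n = 0.90 × 50 × 4.4141 = 198.6 kips.
Block shear: shear path 2×[1.25+3×2.4375] = 2×8.5625 in, A_gv = 10.703, A_nv = 2×(8.5625 − 3.5×0.75)×0.625 = 7.4219 in²; tension across gage: (2.3125 − 1×0.75)×0.625 = 0.97656 in². R_n = min(0.6×65×7.4219, 0.6×50×10.703) + 1.0×65×0.97656 = min(289.45, 321.09) + 63.476 = 352.93 kips. φR_n = 0.75 × 352.93 = 264.7 kips.
Tension rupture (net): A_n = (7.0625 − 2×0.75)×0.625 = 3.4766 in² (U = 1.0, A_e = A_n). φR_n = 0.75 × 65 × 3.4766 = 169.5 kips.
Governing: min(154.6, 340.5, 198.6, 264.7, 169.5) = 154.6 kips → bolt shear.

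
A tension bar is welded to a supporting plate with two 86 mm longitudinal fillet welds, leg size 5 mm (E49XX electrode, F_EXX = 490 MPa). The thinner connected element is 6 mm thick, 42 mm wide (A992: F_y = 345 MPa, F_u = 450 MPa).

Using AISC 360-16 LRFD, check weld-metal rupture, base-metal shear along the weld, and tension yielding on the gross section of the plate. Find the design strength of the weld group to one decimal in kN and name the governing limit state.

Weld metal: throat = 0.707×5 = 3.535 mm, L = 2×86 = 172 mm. φR_n = 0.75 × 0.6 × 490 × 3.535 × 172 = 134.1 kN.
Base metal shear (6 mm plate): yield φR_n = 1.0×0.6×345×6×172 = 213.6 kN; rupture φR_n = 0.75×0.6×450×6×172 = 209.0 kN; take 209.0 kN (rupture).
Tension yield (gross): A_g = 42×6 = 252 mm². φR_n = 0.90 × 345 × 252 = 78.2 kN.
Governing: min(134.1, 209.0, 78.2) = 78.2 kN → gross-section yield.

78.2 kN (gross-section yield governs)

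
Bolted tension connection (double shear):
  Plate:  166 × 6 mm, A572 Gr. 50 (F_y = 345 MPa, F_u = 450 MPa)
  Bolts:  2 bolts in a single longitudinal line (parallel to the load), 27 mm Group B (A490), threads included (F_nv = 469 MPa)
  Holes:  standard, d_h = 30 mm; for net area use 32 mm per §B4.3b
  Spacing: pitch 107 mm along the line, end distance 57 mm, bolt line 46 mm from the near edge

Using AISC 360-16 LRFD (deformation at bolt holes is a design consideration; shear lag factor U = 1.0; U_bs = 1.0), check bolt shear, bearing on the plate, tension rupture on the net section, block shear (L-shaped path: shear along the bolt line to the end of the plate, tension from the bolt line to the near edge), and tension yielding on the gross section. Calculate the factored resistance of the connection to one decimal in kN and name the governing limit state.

Bolt shear: A_b = π(27)²/4 = 572.56 mm². φR_n = 0.75 × 469 × 572.56 × 2 × 2 = 805.6 kN.
Bearing (6 mm plate, F_u = 450 MPa): end bolts L_c = 57 − 30/2 = 42, R_n = min(1.2×42×6×450, 2.4×27×6×450) = 136.08 kN/bolt; interior L_c = 107 − 30 = 77, R_n = 174.96 kN/bolt. φR_n = 0.75 × (1×136.08 + 1×174.96) = 233.3 kN.
Tension rupture (net): A_n = (166 − 1×32)×6 = 804 mm² (U = 1.0, A_e = A_n). φR_n = 0.75 × 450 × 804 = 271.4 kN.
Block shear: shear path 1×[57+1×107] = 1×164 mm, A_gv = 984, A_nv = 1×(164 − 1.5×32)×6 = 696 mm²; tension to near edge: (46 − 0.5×32)×6 = 180 mm². R_n = min(0.6×450×696, 0.6×345×984) + 1.0×450×180 = min(187.92, 203.69) + 81 = 268.92 kN. φR_n = 0.75 × 268.92 = 201.7 kN.
Tension yield (gross): A_g = 166×6 = 996 mm². φR_n = 0.90 × 345 × 996 = 309.3 kN.
Governing: min(805.6, 233.3, 271.4, 201.7, 309.3) = 201.7 kN → block shear.

201.7 kN (block shear governs)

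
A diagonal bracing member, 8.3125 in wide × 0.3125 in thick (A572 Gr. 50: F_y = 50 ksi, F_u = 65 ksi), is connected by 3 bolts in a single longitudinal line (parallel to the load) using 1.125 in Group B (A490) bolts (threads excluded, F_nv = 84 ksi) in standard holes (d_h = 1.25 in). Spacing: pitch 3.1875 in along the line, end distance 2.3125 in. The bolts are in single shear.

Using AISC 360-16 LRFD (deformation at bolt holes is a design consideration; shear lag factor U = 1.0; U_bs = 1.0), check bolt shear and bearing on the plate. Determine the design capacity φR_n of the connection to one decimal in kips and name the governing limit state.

Bolt shear: A_b = π(1.125)²/4 = 0.99402 in². φR_n = 0.75 × 84 × 0.99402 × 3 × 1 = 187.9 kips.
Bearing (0.3125 in plate, F_u = 65 ksi): end bolts L_c = 2.3125 − 1.25/2 = 1.6875, R_n = min(1.2×1.6875×0.3125×65, 2.4×1.125×0.3125×65) = 41.133 kips/bolt; interior L_c = 3.1875 − 1.25 = 1.9375, R_n = 47.227 kips/bolt. φR_n = 0.75 × (1×41.133 + 2×47.227) = 101.7 kips.
Governing: min(187.9, 101.7) = 101.7 kips → bearing.

101.7 kips (bearing governs)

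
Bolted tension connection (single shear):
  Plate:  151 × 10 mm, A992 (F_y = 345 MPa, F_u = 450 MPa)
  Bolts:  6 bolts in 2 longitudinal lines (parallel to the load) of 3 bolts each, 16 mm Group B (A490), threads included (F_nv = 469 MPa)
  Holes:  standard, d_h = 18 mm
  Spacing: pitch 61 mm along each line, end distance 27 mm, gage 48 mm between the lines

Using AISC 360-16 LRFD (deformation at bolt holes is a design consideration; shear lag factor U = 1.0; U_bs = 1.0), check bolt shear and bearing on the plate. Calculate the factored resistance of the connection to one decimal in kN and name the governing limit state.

424.3 kN (bolt shear governs)

Bolt shear: A_b = π(16)²/4 = 201.06 mm². φR_n = 0.75 × 469 × 201.06 × 6 × 1 = 424.3 kN.
Bearing (10 mm plate, F_u = 450 MPa): end bolts L_c = 27 − 18/2 = 18, R_n = min(1.2×18×10×450, 2.4×16×10×450) = 97.2 kN/bolt; interior L_c = 61 − 18 = 43, R_n = 172.8 kN/bolt. φR_n = 0.75 × (2×97.2 + 4×172.8) = 664.2 kN.
Governing: min(424.3, 664.2) = 424.3 kN → bolt shear.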